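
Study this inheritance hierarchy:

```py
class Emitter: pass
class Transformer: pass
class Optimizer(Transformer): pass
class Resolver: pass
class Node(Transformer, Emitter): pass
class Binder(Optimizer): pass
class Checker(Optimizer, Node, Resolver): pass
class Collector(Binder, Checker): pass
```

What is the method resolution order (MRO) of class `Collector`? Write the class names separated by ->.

L[Collector] = Collector + merge(L[Binder], L[Checker], [Binder Checker])
  take Binder:  [Binder Optimizer Transformer object] + [Checker Optimizer Node Transformer Emitter Resolver object] + [Binder Checker]
  take Checker:  [Optimizer Transformer object] + [Checker Optimizer Node Transformer Emitter Resolver object] + [Checker]
  take Optimizer:  [Optimizer Transformer object] + [Optimizer Node Transformer Emitter Resolver object]
  take Node:  [Transformer object] + [Node Transformer Emitter Resolver object]
  take Transformer:  [Transformer object] + [Transformer Emitter Resolver object]
  take Emitter:  [object] + [Emitter Resolver object]
  take Resolver:  [object] + [Resolver object]
  take object:  [object] + [object]

Collector -> Binder -> Checker -> Optimizer -> Node -> Transformer -> Emitter -> Resolver -> object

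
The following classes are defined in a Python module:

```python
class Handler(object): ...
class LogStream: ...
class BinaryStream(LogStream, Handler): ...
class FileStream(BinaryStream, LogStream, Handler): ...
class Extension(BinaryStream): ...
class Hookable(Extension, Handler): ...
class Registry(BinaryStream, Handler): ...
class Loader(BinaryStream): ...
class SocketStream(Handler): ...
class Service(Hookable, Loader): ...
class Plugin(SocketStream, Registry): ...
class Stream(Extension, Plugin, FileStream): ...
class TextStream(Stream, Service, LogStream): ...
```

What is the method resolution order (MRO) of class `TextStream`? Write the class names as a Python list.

L[TextStream] = TextStream + merge(L[Stream], L[Service], L[LogStream], [Stream Service LogStream])
  take Stream:  [Stream Extension Plugin SocketStream Registry FileStream BinaryStream LogStream Handler object] + [Service Hookable Extension Loader BinaryStream LogStream Handler object] + [LogStream object] + [Stream Service LogStream]
  take Service:  [Extension Plugin SocketStream Registry FileStream BinaryStream LogStream Handler object] + [Service Hookable Extension Loader BinaryStream LogStream Handler object] + [LogStream object] + [Service LogStream]
  take Hookable:  [Extension Plugin SocketStream Registry FileStream BinaryStream LogStream Handler object] + [Hookable Extension Loader BinaryStream LogStream Handler object] + [LogStream object] + [LogStream]
  take Extension:  [Extension Plugin SocketStream Registry FileStream BinaryStream LogStream Handler object] + [Extension Loader BinaryStream LogStream Handler object] + [LogStream object] + [LogStream]
  take Plugin:  [Plugin SocketStream Registry FileStream BinaryStream LogStream Handler object] + [Loader BinaryStream LogStream Handler object] + [LogStream object] + [LogStream]
  take SocketStream:  [SocketStream Registry FileStream BinaryStream LogStream Handler object] + [Loader BinaryStream LogStream Handler object] + [LogStream object] + [LogStream]
  take Registry:  [Registry FileStream BinaryStream LogStream Handler object] + [Loader BinaryStream LogStream Handler object] + [LogStream object] + [LogStream]
  take FileStream:  [FileStream BinaryStream LogStream Handler object] + [Loader BinaryStream LogStream Handler object] + [LogStream object] + [LogStream]
  take Loader:  [BinaryStream LogStream Handler object] + [Loader BinaryStream LogStream Handler object] + [LogStream object] + [LogStream]
  take BinaryStream:  [BinaryStream LogStream Handler object] + [BinaryStream LogStream Handler object] + [LogStream object] + [LogStream]
  take LogStream:  [LogStream Handler object] + [LogStream Handler object] + [LogStream object] + [LogStream]
  take Handler:  [Handler object] + [Handler object] + [object]
  take object:  [object] + [object] + [object]

[TextStream, Stream, Service, Hookable, Extension, Plugin, SocketStream, Registry, FileStream, Loader, BinaryStream, LogStream, Handler, object]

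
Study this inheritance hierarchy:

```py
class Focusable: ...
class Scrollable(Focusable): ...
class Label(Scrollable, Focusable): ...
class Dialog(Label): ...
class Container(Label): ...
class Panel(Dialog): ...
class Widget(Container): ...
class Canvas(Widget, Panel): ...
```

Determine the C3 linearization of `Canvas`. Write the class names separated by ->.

L[Canvas] = Canvas + merge(L[Widget], L[Panel], [Widget Panel])
  take Widget:  [Widget Container Label Scrollable Focusable object] + [Panel Dialog Label Scrollable Focusable object] + [Widget Panel]
  take Container:  [Container Label Scrollable Focusable object] + [Panel Dialog Label Scrollable Focusable object] + [Panel]
  take Panel:  [Label Scrollable Focusable object] + [Panel Dialog Label Scrollable Focusable object] + [Panel]
  take Dialog:  [Label Scrollable Focusable object] + [Dialog Label Scrollable Focusable object]
  take Label:  [Label Scrollable Focusable object] + [Label Scrollable Focusable object]
  take Scrollable:  [Scrollable Focusable object] + [Scrollable Focusable object]
  take Focusable:  [Focusable object] + [Focusable object]
  take object:  [object] + [object]

Canvas -> Widget -> Container -> Panel -> Dialog -> Label -> Scrollable -> Focusable -> object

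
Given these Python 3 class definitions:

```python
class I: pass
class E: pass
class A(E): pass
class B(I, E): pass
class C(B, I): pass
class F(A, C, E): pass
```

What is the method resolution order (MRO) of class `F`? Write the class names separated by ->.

L[F] = F + merge(L[A], L[C], L[E], [A C E])
  take A:  [A E object] + [C B I E object] + [E object] + [A C E]
  take C:  [E object] + [C B I E object] + [E object] + [C E]
  take B:  [E object] + [B I E object] + [E object] + [E]
  take I:  [E object] + [I E object] + [E object] + [E]
  take E:  [E object] + [E object] + [E object] + [E]
  take object:  [object] + [object] + [object]

F -> A -> C -> B -> I -> E -> object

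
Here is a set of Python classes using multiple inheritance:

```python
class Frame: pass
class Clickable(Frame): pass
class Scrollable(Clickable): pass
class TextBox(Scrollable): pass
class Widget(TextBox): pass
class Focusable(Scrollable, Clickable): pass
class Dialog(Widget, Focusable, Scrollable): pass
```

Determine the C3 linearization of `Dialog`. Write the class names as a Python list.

L[Dialog] = Dialog + merge(L[Widget], L[Focusable], L[Scrollable], [Widget Focusable Scrollable])
  take Widget:  [Widget TextBox Scrollable Clickable Frame object] + [Focusable Scrollable Clickable Frame object] + [Scrollable Clickable Frame object] + [Widget Focusable Scrollable]
  take TextBox:  [TextBox Scrollable Clickable Frame object] + [Focusable Scrollable Clickable Frame object] + [Scrollable Clickable Frame object] + [Focusable Scrollable]
  take Focusable:  [Scrollable Clickable Frame object] + [Focusable Scrollable Clickable Frame object] + [Scrollable Clickable Frame object] + [Focusable Scrollable]
  take Scrollable:  [Scrollable Clickable Frame object] + [Scrollable Clickable Frame object] + [Scrollable Clickable Frame object] + [Scrollable]
  take Clickable:  [Clickable Frame object] + [Clickable Frame object] + [Clickable Frame object]
  take Frame:  [Frame object] + [Frame object] + [Frame object]
  take object:  [object] + [object] + [object]

[Dialog, Widget, TextBox, Focusable, Scrollable, Clickable, Frame, object]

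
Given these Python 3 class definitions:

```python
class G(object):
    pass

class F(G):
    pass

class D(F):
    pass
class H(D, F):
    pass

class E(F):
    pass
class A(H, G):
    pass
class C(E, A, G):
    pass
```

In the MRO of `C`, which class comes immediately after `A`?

H

L[C] = C + merge(L[E], L[A], L[G], [E A G])
  take E:  [E F G object] + [A H D F G object] + [G object] + [E A G]
  take A:  [F G object] + [A H D F G object] + [G object] + [A G]
  take H:  [F G object] + [H D F G object] + [G object] + [G]
  take D:  [F G object] + [D F G object] + [G object] + [G]
  take F:  [F G object] + [F G object] + [G object] + [G]
  take G:  [G object] + [G object] + [G object] + [G]
  take object:  [object] + [object] + [object]
MRO: C E A H D F G object
A is at position 2; next is H.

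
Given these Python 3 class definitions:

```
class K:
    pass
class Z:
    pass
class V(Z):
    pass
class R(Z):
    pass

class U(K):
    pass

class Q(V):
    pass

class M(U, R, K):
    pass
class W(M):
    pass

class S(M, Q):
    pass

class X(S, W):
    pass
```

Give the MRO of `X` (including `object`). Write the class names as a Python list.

L[X] = X + merge(L[S], L[W], [S W])
  take S:  [S M U R K Q V Z object] + [W M U R K Z object] + [S W]
  take W:  [M U R K Q V Z object] + [W M U R K Z object] + [W]
  take M:  [M U R K Q V Z object] + [M U R K Z object]
  take U:  [U R K Q V Z object] + [U R K Z object]
  take R:  [R K Q V Z object] + [R K Z object]
  take K:  [K Q V Z object] + [K Z object]
  take Q:  [Q V Z object] + [Z object]
  take V:  [V Z object] + [Z object]
  take Z:  [Z object] + [Z object]
  take object:  [object] + [object]

[X, S, W, M, U, R, K, Q, V, Z, object]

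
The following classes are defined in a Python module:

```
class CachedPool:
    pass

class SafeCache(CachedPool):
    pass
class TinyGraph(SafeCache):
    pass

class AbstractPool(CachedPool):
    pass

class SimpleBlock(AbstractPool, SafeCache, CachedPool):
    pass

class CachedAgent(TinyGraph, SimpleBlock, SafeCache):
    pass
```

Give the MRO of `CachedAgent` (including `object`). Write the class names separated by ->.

L[CachedAgent] = CachedAgent + merge(L[TinyGraph], L[SimpleBlock], L[SafeCache], [TinyGraph SimpleBlock SafeCache])
  take TinyGraph:  [TinyGraph SafeCache CachedPool object] + [SimpleBlock AbstractPool SafeCache CachedPool object] + [SafeCache CachedPool object] + [TinyGraph SimpleBlock SafeCache]
  take SimpleBlock:  [SafeCache CachedPool object] + [SimpleBlock AbstractPool SafeCache CachedPool object] + [SafeCache CachedPool object] + [SimpleBlock SafeCache]
  take AbstractPool:  [SafeCache CachedPool object] + [AbstractPool SafeCache CachedPool object] + [SafeCache CachedPool object] + [SafeCache]
  take SafeCache:  [SafeCache CachedPool object] + [SafeCache CachedPool object] + [SafeCache CachedPool object] + [SafeCache]
  take CachedPool:  [CachedPool object] + [CachedPool object] + [CachedPool object]
  take object:  [object] + [object] + [object]

CachedAgent -> TinyGraph -> SimpleBlock -> AbstractPool -> SafeCache -> CachedPool -> object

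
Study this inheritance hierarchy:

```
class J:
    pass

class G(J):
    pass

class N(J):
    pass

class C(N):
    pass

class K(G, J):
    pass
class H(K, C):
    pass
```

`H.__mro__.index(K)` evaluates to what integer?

1

L[H] = H + merge(L[K], L[C], [K C])
  take K:  [K G J object] + [C N J object] + [K C]
  take G:  [G J object] + [C N J object] + [C]
  take C:  [J object] + [C N J object] + [C]
  take N:  [J object] + [N J object]
  take J:  [J object] + [J object]
  take object:  [object] + [object]
MRO: H K G C N J object
K sits at index 1.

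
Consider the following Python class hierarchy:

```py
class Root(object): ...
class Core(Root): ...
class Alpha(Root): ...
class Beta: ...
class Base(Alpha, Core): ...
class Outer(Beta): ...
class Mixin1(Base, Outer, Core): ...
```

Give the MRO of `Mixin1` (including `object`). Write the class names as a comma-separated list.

Mixin1, Base, Alpha, Outer, Core, Root, Beta, object

L[Mixin1] = Mixin1 + merge(L[Base], L[Outer], L[Core], [Base Outer Core])
  take Base:  [Base Alpha Core Root object] + [Outer Beta object] + [Core Root object] + [Base Outer Core]
  take Alpha:  [Alpha Core Root object] + [Outer Beta object] + [Core Root object] + [Outer Core]
  take Outer:  [Core Root object] + [Outer Beta object] + [Core Root object] + [Outer Core]
  take Core:  [Core Root object] + [Beta object] + [Core Root object] + [Core]
  take Root:  [Root object] + [Beta object] + [Root object]
  take Beta:  [object] + [Beta object] + [object]
  take object:  [object] + [object] + [object]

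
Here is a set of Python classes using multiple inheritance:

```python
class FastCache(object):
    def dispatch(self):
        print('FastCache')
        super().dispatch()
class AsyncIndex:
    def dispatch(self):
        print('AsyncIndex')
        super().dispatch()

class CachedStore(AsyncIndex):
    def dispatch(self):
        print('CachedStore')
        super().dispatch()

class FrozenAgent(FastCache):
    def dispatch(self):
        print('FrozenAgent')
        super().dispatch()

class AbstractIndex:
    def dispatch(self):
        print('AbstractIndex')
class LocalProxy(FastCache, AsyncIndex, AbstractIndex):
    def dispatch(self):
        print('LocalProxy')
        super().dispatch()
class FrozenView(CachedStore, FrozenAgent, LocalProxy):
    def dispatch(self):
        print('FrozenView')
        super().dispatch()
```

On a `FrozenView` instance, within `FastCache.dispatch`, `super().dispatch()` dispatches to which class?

AsyncIndex

L[FrozenView] = FrozenView + merge(L[CachedStore], L[FrozenAgent], L[LocalProxy], [CachedStore FrozenAgent LocalProxy])
  take CachedStore:  [CachedStore AsyncIndex object] + [FrozenAgent FastCache object] + [LocalProxy FastCache AsyncIndex AbstractIndex object] + [CachedStore FrozenAgent LocalProxy]
  take FrozenAgent:  [AsyncIndex object] + [FrozenAgent FastCache object] + [LocalProxy FastCache AsyncIndex AbstractIndex object] + [FrozenAgent LocalProxy]
  take LocalProxy:  [AsyncIndex object] + [FastCache object] + [LocalProxy FastCache AsyncIndex AbstractIndex object] + [LocalProxy]
  take FastCache:  [AsyncIndex object] + [FastCache object] + [FastCache AsyncIndex AbstractIndex object]
  take AsyncIndex:  [AsyncIndex object] + [object] + [AsyncIndex AbstractIndex object]
  take AbstractIndex:  [object] + [object] + [AbstractIndex object]
  take object:  [object] + [object] + [object]
MRO: FrozenView CachedStore FrozenAgent LocalProxy FastCache AsyncIndex AbstractIndex object
super() in FastCache.dispatch on a FrozenView instance goes to the class after FastCache in FrozenView's MRO: AsyncIndex.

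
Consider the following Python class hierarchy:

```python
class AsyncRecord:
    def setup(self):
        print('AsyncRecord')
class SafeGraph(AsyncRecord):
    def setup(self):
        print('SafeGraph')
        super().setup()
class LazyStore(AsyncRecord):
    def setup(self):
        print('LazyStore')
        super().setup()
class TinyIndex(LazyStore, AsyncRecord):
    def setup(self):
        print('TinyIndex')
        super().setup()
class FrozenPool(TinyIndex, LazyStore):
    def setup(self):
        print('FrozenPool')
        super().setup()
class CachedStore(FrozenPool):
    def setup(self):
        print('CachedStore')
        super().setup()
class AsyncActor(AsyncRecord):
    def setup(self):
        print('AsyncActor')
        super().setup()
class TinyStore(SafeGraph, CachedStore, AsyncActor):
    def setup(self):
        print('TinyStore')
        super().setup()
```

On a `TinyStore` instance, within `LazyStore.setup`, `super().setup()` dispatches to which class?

AsyncActor

L[TinyStore] = TinyStore + merge(L[SafeGraph], L[CachedStore], L[AsyncActor], [SafeGraph CachedStore AsyncActor])
  take SafeGraph:  [SafeGraph AsyncRecord object] + [CachedStore FrozenPool TinyIndex LazyStore AsyncRecord object] + [AsyncActor AsyncRecord object] + [SafeGraph CachedStore AsyncActor]
  take CachedStore:  [AsyncRecord object] + [CachedStore FrozenPool TinyIndex LazyStore AsyncRecord object] + [AsyncActor AsyncRecord object] + [CachedStore AsyncActor]
  take FrozenPool:  [AsyncRecord object] + [FrozenPool TinyIndex LazyStore AsyncRecord object] + [AsyncActor AsyncRecord object] + [AsyncActor]
  take TinyIndex:  [AsyncRecord object] + [TinyIndex LazyStore AsyncRecord object] + [AsyncActor AsyncRecord object] + [AsyncActor]
  take LazyStore:  [AsyncRecord object] + [LazyStore AsyncRecord object] + [AsyncActor AsyncRecord object] + [AsyncActor]
  take AsyncActor:  [AsyncRecord object] + [AsyncRecord object] + [AsyncActor AsyncRecord object] + [AsyncActor]
  take AsyncRecord:  [AsyncRecord object] + [AsyncRecord object] + [AsyncRecord object]
  take object:  [object] + [object] + [object]
MRO: TinyStore SafeGraph CachedStore FrozenPool TinyIndex LazyStore AsyncActor AsyncRecord object
super() in LazyStore.setup on a TinyStore instance goes to the class after LazyStore in TinyStore's MRO: AsyncActor.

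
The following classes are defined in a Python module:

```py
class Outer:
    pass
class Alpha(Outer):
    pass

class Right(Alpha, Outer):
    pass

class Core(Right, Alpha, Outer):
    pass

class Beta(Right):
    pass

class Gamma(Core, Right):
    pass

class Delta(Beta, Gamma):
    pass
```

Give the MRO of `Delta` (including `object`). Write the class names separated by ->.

Delta -> Beta -> Gamma -> Core -> Right -> Alpha -> Outer -> object

L[Delta] = Delta + merge(L[Beta], L[Gamma], [Beta Gamma])
  take Beta:  [Beta Right Alpha Outer object] + [Gamma Core Right Alpha Outer object] + [Beta Gamma]
  take Gamma:  [Right Alpha Outer object] + [Gamma Core Right Alpha Outer object] + [Gamma]
  take Core:  [Right Alpha Outer object] + [Core Right Alpha Outer object]
  take Right:  [Right Alpha Outer object] + [Right Alpha Outer object]
  take Alpha:  [Alpha Outer object] + [Alpha Outer object]
  take Outer:  [Outer object] + [Outer object]
  take object:  [object] + [object]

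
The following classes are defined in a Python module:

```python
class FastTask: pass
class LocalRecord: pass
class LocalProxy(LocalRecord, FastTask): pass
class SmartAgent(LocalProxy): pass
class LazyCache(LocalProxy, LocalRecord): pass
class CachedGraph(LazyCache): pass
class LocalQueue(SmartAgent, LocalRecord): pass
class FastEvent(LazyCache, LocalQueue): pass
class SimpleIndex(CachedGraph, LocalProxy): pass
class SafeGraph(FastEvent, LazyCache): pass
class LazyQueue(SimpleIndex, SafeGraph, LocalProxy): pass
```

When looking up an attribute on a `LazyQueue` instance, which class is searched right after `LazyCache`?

L[LazyQueue] = LazyQueue + merge(L[SimpleIndex], L[SafeGraph], L[LocalProxy], [SimpleIndex SafeGraph LocalProxy])
  take SimpleIndex:  [SimpleIndex CachedGraph LazyCache LocalProxy LocalRecord FastTask object] + [SafeGraph FastEvent LazyCache LocalQueue SmartAgent LocalProxy LocalRecord FastTask object] + [LocalProxy LocalRecord FastTask object] + [SimpleIndex SafeGraph LocalProxy]
  take CachedGraph:  [CachedGraph LazyCache LocalProxy LocalRecord FastTask object] + [SafeGraph FastEvent LazyCache LocalQueue SmartAgent LocalProxy LocalRecord FastTask object] + [LocalProxy LocalRecord FastTask object] + [SafeGraph LocalProxy]
  take SafeGraph:  [LazyCache LocalProxy LocalRecord FastTask object] + [SafeGraph FastEvent LazyCache LocalQueue SmartAgent LocalProxy LocalRecord FastTask object] + [LocalProxy LocalRecord FastTask object] + [SafeGraph LocalProxy]
  take FastEvent:  [LazyCache LocalProxy LocalRecord FastTask object] + [FastEvent LazyCache LocalQueue SmartAgent LocalProxy LocalRecord FastTask object] + [LocalProxy LocalRecord FastTask object] + [LocalProxy]
  take LazyCache:  [LazyCache LocalProxy LocalRecord FastTask object] + [LazyCache LocalQueue SmartAgent LocalProxy LocalRecord FastTask object] + [LocalProxy LocalRecord FastTask object] + [LocalProxy]
  take LocalQueue:  [LocalProxy LocalRecord FastTask object] + [LocalQueue SmartAgent LocalProxy LocalRecord FastTask object] + [LocalProxy LocalRecord FastTask object] + [LocalProxy]
  take SmartAgent:  [LocalProxy LocalRecord FastTask object] + [SmartAgent LocalProxy LocalRecord FastTask object] + [LocalProxy LocalRecord FastTask object] + [LocalProxy]
  take LocalProxy:  [LocalProxy LocalRecord FastTask object] + [LocalProxy LocalRecord FastTask object] + [LocalProxy LocalRecord FastTask object] + [LocalProxy]
  take LocalRecord:  [LocalRecord FastTask object] + [LocalRecord FastTask object] + [LocalRecord FastTask object]
  take FastTask:  [FastTask object] + [FastTask object] + [FastTask object]
  take object:  [object] + [object] + [object]
MRO: LazyQueue SimpleIndex CachedGraph SafeGraph FastEvent LazyCache LocalQueue SmartAgent LocalProxy LocalRecord FastTask object
LazyCache is at position 5; next is LocalQueue.

LocalQueue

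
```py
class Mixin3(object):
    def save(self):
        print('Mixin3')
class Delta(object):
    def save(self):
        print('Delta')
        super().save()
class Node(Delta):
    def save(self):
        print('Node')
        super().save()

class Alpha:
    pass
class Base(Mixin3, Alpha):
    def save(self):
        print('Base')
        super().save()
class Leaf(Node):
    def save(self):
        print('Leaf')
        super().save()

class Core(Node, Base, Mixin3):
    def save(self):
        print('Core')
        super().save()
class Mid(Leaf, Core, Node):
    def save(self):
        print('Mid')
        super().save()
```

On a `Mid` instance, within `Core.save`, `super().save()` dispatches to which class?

Node

L[Mid] = Mid + merge(L[Leaf], L[Core], L[Node], [Leaf Core Node])
  take Leaf:  [Leaf Node Delta object] + [Core Node Delta Base Mixin3 Alpha object] + [Node Delta object] + [Leaf Core Node]
  take Core:  [Node Delta object] + [Core Node Delta Base Mixin3 Alpha object] + [Node Delta object] + [Core Node]
  take Node:  [Node Delta object] + [Node Delta Base Mixin3 Alpha object] + [Node Delta object] + [Node]
  take Delta:  [Delta object] + [Delta Base Mixin3 Alpha object] + [Delta object]
  take Base:  [object] + [Base Mixin3 Alpha object] + [object]
  take Mixin3:  [object] + [Mixin3 Alpha object] + [object]
  take Alpha:  [object] + [Alpha object] + [object]
  take object:  [object] + [object] + [object]
MRO: Mid Leaf Core Node Delta Base Mixin3 Alpha object
super() in Core.save on a Mid instance goes to the class after Core in Mid's MRO: Node.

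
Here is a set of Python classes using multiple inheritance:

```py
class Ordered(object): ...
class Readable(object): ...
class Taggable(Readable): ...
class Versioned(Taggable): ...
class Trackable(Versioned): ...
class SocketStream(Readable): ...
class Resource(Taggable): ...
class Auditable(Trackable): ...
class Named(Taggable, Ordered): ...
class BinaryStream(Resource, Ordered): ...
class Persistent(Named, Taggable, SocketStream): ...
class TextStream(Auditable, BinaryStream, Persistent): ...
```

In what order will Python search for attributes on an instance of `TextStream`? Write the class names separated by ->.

TextStream -> Auditable -> Trackable -> Versioned -> BinaryStream -> Resource -> Persistent -> Named -> Taggable -> SocketStream -> Readable -> Ordered -> object

L[TextStream] = TextStream + merge(L[Auditable], L[BinaryStream], L[Persistent], [Auditable BinaryStream Persistent])
  take Auditable:  [Auditable Trackable Versioned Taggable Readable object] + [BinaryStream Resource Taggable Readable Ordered object] + [Persistent Named Taggable SocketStream Readable Ordered object] + [Auditable BinaryStream Persistent]
  take Trackable:  [Trackable Versioned Taggable Readable object] + [BinaryStream Resource Taggable Readable Ordered object] + [Persistent Named Taggable SocketStream Readable Ordered object] + [BinaryStream Persistent]
  take Versioned:  [Versioned Taggable Readable object] + [BinaryStream Resource Taggable Readable Ordered object] + [Persistent Named Taggable SocketStream Readable Ordered object] + [BinaryStream Persistent]
  take BinaryStream:  [Taggable Readable object] + [BinaryStream Resource Taggable Readable Ordered object] + [Persistent Named Taggable SocketStream Readable Ordered object] + [BinaryStream Persistent]
  take Resource:  [Taggable Readable object] + [Resource Taggable Readable Ordered object] + [Persistent Named Taggable SocketStream Readable Ordered object] + [Persistent]
  take Persistent:  [Taggable Readable object] + [Taggable Readable Ordered object] + [Persistent Named Taggable SocketStream Readable Ordered object] + [Persistent]
  take Named:  [Taggable Readable object] + [Taggable Readable Ordered object] + [Named Taggable SocketStream Readable Ordered object]
  take Taggable:  [Taggable Readable object] + [Taggable Readable Ordered object] + [Taggable SocketStream Readable Ordered object]
  take SocketStream:  [Readable object] + [Readable Ordered object] + [SocketStream Readable Ordered object]
  take Readable:  [Readable object] + [Readable Ordered object] + [Readable Ordered object]
  take Ordered:  [object] + [Ordered object] + [Ordered object]
  take object:  [object] + [object] + [object]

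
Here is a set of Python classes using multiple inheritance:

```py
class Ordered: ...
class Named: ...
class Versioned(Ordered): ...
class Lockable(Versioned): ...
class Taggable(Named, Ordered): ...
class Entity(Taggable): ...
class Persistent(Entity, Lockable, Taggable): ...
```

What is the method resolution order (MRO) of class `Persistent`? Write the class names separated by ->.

Persistent -> Entity -> Lockable -> Taggable -> Named -> Versioned -> Ordered -> object

L[Persistent] = Persistent + merge(L[Entity], L[Lockable], L[Taggable], [Entity Lockable Taggable])
  take Entity:  [Entity Taggable Named Ordered object] + [Lockable Versioned Ordered object] + [Taggable Named Ordered object] + [Entity Lockable Taggable]
  take Lockable:  [Taggable Named Ordered object] + [Lockable Versioned Ordered object] + [Taggable Named Ordered object] + [Lockable Taggable]
  take Taggable:  [Taggable Named Ordered object] + [Versioned Ordered object] + [Taggable Named Ordered object] + [Taggable]
  take Named:  [Named Ordered object] + [Versioned Ordered object] + [Named Ordered object]
  take Versioned:  [Ordered object] + [Versioned Ordered object] + [Ordered object]
  take Ordered:  [Ordered object] + [Ordered object] + [Ordered object]
  take object:  [object] + [object] + [object]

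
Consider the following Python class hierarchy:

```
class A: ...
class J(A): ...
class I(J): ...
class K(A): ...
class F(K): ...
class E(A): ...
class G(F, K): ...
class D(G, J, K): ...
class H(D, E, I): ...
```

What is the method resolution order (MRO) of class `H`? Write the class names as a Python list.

[H, D, G, F, E, I, J, K, A, object]

L[H] = H + merge(L[D], L[E], L[I], [D E I])
  take D:  [D G F J K A object] + [E A object] + [I J A object] + [D E I]
  take G:  [G F J K A object] + [E A object] + [I J A object] + [E I]
  take F:  [F J K A object] + [E A object] + [I J A object] + [E I]
  take E:  [J K A object] + [E A object] + [I J A object] + [E I]
  take I:  [J K A object] + [A object] + [I J A object] + [I]
  take J:  [J K A object] + [A object] + [J A object]
  take K:  [K A object] + [A object] + [A object]
  take A:  [A object] + [A object] + [A object]
  take object:  [object] + [object] + [object]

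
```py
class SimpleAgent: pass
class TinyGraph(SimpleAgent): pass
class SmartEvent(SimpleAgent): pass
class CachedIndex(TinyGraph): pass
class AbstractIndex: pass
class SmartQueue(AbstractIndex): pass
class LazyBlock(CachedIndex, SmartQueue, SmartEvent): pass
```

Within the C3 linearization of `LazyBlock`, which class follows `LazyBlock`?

CachedIndex

L[LazyBlock] = LazyBlock + merge(L[CachedIndex], L[SmartQueue], L[SmartEvent], [CachedIndex SmartQueue SmartEvent])
  take CachedIndex:  [CachedIndex TinyGraph SimpleAgent object] + [SmartQueue AbstractIndex object] + [SmartEvent SimpleAgent object] + [CachedIndex SmartQueue SmartEvent]
  take TinyGraph:  [TinyGraph SimpleAgent object] + [SmartQueue AbstractIndex object] + [SmartEvent SimpleAgent object] + [SmartQueue SmartEvent]
  take SmartQueue:  [SimpleAgent object] + [SmartQueue AbstractIndex object] + [SmartEvent SimpleAgent object] + [SmartQueue SmartEvent]
  take AbstractIndex:  [SimpleAgent object] + [AbstractIndex object] + [SmartEvent SimpleAgent object] + [SmartEvent]
  take SmartEvent:  [SimpleAgent object] + [object] + [SmartEvent SimpleAgent object] + [SmartEvent]
  take SimpleAgent:  [SimpleAgent object] + [object] + [SimpleAgent object]
  take object:  [object] + [object] + [object]
MRO: LazyBlock CachedIndex TinyGraph SmartQueue AbstractIndex SmartEvent SimpleAgent object
LazyBlock is at position 0; next is CachedIndex.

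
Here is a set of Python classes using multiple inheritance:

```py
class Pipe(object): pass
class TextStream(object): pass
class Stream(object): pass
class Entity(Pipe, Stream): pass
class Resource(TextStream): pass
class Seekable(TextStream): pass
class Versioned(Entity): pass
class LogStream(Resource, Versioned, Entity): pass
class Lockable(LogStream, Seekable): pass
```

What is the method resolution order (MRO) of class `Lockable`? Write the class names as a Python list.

[Lockable, LogStream, Resource, Seekable, TextStream, Versioned, Entity, Pipe, Stream, object]

L[Lockable] = Lockable + merge(L[LogStream], L[Seekable], [LogStream Seekable])
  take LogStream:  [LogStream Resource TextStream Versioned Entity Pipe Stream object] + [Seekable TextStream object] + [LogStream Seekable]
  take Resource:  [Resource TextStream Versioned Entity Pipe Stream object] + [Seekable TextStream object] + [Seekable]
  take Seekable:  [TextStream Versioned Entity Pipe Stream object] + [Seekable TextStream object] + [Seekable]
  take TextStream:  [TextStream Versioned Entity Pipe Stream object] + [TextStream object]
  take Versioned:  [Versioned Entity Pipe Stream object] + [object]
  take Entity:  [Entity Pipe Stream object] + [object]
  take Pipe:  [Pipe Stream object] + [object]
  take Stream:  [Stream object] + [object]
  take object:  [object] + [object]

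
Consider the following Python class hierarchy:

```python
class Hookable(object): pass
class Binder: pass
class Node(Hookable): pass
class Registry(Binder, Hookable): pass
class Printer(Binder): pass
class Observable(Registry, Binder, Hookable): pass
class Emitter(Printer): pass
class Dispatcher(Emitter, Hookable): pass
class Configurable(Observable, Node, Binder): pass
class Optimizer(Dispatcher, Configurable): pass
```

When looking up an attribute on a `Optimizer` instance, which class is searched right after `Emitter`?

L[Optimizer] = Optimizer + merge(L[Dispatcher], L[Configurable], [Dispatcher Configurable])
  take Dispatcher:  [Dispatcher Emitter Printer Binder Hookable object] + [Configurable Observable Registry Node Binder Hookable object] + [Dispatcher Configurable]
  take Emitter:  [Emitter Printer Binder Hookable object] + [Configurable Observable Registry Node Binder Hookable object] + [Configurable]
  take Printer:  [Printer Binder Hookable object] + [Configurable Observable Registry Node Binder Hookable object] + [Configurable]
  take Configurable:  [Binder Hookable object] + [Configurable Observable Registry Node Binder Hookable object] + [Configurable]
  take Observable:  [Binder Hookable object] + [Observable Registry Node Binder Hookable object]
  take Registry:  [Binder Hookable object] + [Registry Node Binder Hookable object]
  take Node:  [Binder Hookable object] + [Node Binder Hookable object]
  take Binder:  [Binder Hookable object] + [Binder Hookable object]
  take Hookable:  [Hookable object] + [Hookable object]
  take object:  [object] + [object]
MRO: Optimizer Dispatcher Emitter Printer Configurable Observable Registry Node Binder Hookable object
Emitter is at position 2; next is Printer.

Printer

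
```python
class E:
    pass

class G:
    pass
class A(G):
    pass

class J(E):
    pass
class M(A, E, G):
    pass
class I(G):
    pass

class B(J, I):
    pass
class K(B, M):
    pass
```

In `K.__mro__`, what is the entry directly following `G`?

L[K] = K + merge(L[B], L[M], [B M])
  take B:  [B J E I G object] + [M A E G object] + [B M]
  take J:  [J E I G object] + [M A E G object] + [M]
  take M:  [E I G object] + [M A E G object] + [M]
  take A:  [E I G object] + [A E G object]
  take E:  [E I G object] + [E G object]
  take I:  [I G object] + [G object]
  take G:  [G object] + [G object]
  take object:  [object] + [object]
MRO: K B J M A E I G object
G is at position 7; next is object.

object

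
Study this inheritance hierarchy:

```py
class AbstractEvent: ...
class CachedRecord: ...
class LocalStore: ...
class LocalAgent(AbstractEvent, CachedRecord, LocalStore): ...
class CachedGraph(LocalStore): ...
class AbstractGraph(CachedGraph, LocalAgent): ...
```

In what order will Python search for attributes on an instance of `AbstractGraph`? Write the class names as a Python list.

[AbstractGraph, CachedGraph, LocalAgent, AbstractEvent, CachedRecord, LocalStore, object]

L[AbstractGraph] = AbstractGraph + merge(L[CachedGraph], L[LocalAgent], [CachedGraph LocalAgent])
  take CachedGraph:  [CachedGraph LocalStore object] + [LocalAgent AbstractEvent CachedRecord LocalStore object] + [CachedGraph LocalAgent]
  take LocalAgent:  [LocalStore object] + [LocalAgent AbstractEvent CachedRecord LocalStore object] + [LocalAgent]
  take AbstractEvent:  [LocalStore object] + [AbstractEvent CachedRecord LocalStore object]
  take CachedRecord:  [LocalStore object] + [CachedRecord LocalStore object]
  take LocalStore:  [LocalStore object] + [LocalStore object]
  take object:  [object] + [object]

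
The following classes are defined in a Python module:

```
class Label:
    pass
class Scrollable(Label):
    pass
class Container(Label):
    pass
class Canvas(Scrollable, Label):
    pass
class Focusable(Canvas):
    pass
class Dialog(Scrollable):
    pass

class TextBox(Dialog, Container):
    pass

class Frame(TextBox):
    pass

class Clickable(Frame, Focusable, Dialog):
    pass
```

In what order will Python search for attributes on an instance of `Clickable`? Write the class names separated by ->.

Clickable -> Frame -> TextBox -> Focusable -> Dialog -> Canvas -> Scrollable -> Container -> Label -> object

L[Clickable] = Clickable + merge(L[Frame], L[Focusable], L[Dialog], [Frame Focusable Dialog])
  take Frame:  [Frame TextBox Dialog Scrollable Container Label object] + [Focusable Canvas Scrollable Label object] + [Dialog Scrollable Label object] + [Frame Focusable Dialog]
  take TextBox:  [TextBox Dialog Scrollable Container Label object] + [Focusable Canvas Scrollable Label object] + [Dialog Scrollable Label object] + [Focusable Dialog]
  take Focusable:  [Dialog Scrollable Container Label object] + [Focusable Canvas Scrollable Label object] + [Dialog Scrollable Label object] + [Focusable Dialog]
  take Dialog:  [Dialog Scrollable Container Label object] + [Canvas Scrollable Label object] + [Dialog Scrollable Label object] + [Dialog]
  take Canvas:  [Scrollable Container Label object] + [Canvas Scrollable Label object] + [Scrollable Label object]
  take Scrollable:  [Scrollable Container Label object] + [Scrollable Label object] + [Scrollable Label object]
  take Container:  [Container Label object] + [Label object] + [Label object]
  take Label:  [Label object] + [Label object] + [Label object]
  take object:  [object] + [object] + [object]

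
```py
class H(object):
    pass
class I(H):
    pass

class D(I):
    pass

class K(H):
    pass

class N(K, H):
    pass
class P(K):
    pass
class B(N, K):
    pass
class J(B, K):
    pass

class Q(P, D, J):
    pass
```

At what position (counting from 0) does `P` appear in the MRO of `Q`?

L[Q] = Q + merge(L[P], L[D], L[J], [P D J])
  take P:  [P K H object] + [D I H object] + [J B N K H object] + [P D J]
  take D:  [K H object] + [D I H object] + [J B N K H object] + [D J]
  take I:  [K H object] + [I H object] + [J B N K H object] + [J]
  take J:  [K H object] + [H object] + [J B N K H object] + [J]
  take B:  [K H object] + [H object] + [B N K H object]
  take N:  [K H object] + [H object] + [N K H object]
  take K:  [K H object] + [H object] + [K H object]
  take H:  [H object] + [H object] + [H object]
  take object:  [object] + [object] + [object]
MRO: Q P D I J B N K H object
P sits at index 1.

1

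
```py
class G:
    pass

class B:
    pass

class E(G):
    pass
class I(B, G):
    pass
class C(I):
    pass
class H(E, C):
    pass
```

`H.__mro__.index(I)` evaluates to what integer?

L[H] = H + merge(L[E], L[C], [E C])
  take E:  [E G object] + [C I B G object] + [E C]
  take C:  [G object] + [C I B G object] + [C]
  take I:  [G object] + [I B G object]
  take B:  [G object] + [B G object]
  take G:  [G object] + [G object]
  take object:  [object] + [object]
MRO: H E C I B G object
I sits at index 3.

3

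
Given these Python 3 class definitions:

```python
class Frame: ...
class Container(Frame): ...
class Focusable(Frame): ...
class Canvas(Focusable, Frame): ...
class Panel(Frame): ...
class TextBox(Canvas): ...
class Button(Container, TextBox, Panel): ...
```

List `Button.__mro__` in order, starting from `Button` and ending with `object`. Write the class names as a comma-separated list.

L[Button] = Button + merge(L[Container], L[TextBox], L[Panel], [Container TextBox Panel])
  take Container:  [Container Frame object] + [TextBox Canvas Focusable Frame object] + [Panel Frame object] + [Container TextBox Panel]
  take TextBox:  [Frame object] + [TextBox Canvas Focusable Frame object] + [Panel Frame object] + [TextBox Panel]
  take Canvas:  [Frame object] + [Canvas Focusable Frame object] + [Panel Frame object] + [Panel]
  take Focusable:  [Frame object] + [Focusable Frame object] + [Panel Frame object] + [Panel]
  take Panel:  [Frame object] + [Frame object] + [Panel Frame object] + [Panel]
  take Frame:  [Frame object] + [Frame object] + [Frame object]
  take object:  [object] + [object] + [object]

Button, Container, TextBox, Canvas, Focusable, Panel, Frame, object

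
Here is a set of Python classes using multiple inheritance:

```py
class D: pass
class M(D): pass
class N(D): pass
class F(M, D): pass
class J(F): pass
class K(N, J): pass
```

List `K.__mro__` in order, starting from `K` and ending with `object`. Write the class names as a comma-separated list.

K, N, J, F, M, D, object

L[K] = K + merge(L[N], L[J], [N J])
  take N:  [N D object] + [J F M D object] + [N J]
  take J:  [D object] + [J F M D object] + [J]
  take F:  [D object] + [F M D object]
  take M:  [D object] + [M D object]
  take D:  [D object] + [D object]
  take object:  [object] + [object]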